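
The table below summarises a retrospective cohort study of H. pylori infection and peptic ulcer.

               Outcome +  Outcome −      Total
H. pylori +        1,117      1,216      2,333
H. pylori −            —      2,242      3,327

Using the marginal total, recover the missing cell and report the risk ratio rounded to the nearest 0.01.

The missing cell is in the unexposed row: 3327 − 2242 = 1085.
So a = 1117, b = 1216, c = 1085, d = 2242.
RR = [a/(a+b)] / [c/(c+d)] = (1117/2333) / (1085/3327) = 0.47878/0.32612 = 1.46812

1.47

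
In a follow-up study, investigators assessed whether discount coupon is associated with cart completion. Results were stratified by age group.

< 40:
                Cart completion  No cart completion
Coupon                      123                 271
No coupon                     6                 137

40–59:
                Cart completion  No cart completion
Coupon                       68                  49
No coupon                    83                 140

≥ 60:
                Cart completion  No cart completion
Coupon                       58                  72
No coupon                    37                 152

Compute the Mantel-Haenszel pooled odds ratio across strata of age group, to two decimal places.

OR_MH = Σ(aᵢdᵢ/nᵢ) / Σ(bᵢcᵢ/nᵢ), where nᵢ is the stratum total.
Stratum 1 (< 40): n = 537; a·d/n = 123·137/537 = 31.3799; b·c/n = 271·6/537 = 3.0279
Stratum 2 (40–59): n = 340; a·d/n = 68·140/340 = 28.0000; b·c/n = 49·83/340 = 11.9618
Stratum 3 (≥ 60): n = 319; a·d/n = 58·152/319 = 27.6364; b·c/n = 72·37/319 = 8.3511
OR_MH = (31.3799 + 28.0000 + 27.6364) / (3.0279 + 11.9618 + 8.3511) = 87.0163 / 23.3408 = 3.72808

3.73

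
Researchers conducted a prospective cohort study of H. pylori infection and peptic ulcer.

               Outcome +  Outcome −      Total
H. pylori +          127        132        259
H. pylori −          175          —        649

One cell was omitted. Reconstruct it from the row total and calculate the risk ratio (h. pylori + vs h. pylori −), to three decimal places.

1.818

The missing cell is in the unexposed row: 649 − 175 = 474.
So a = 127, b = 132, c = 175, d = 474.
RR = [a/(a+b)] / [c/(c+d)] = (127/259) / (175/649) = 0.49035/0.26965 = 1.81849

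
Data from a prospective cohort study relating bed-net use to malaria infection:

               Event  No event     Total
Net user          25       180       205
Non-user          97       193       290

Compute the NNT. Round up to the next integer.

5

Risk in treated group = 25/205 = 0.12195; risk in control = 97/290 = 0.33448.
Absolute risk reduction = 0.33448 − 0.12195 = 0.21253
NNT = 1 / ARR = 1 / 0.21253 = 4.705 → round up → 5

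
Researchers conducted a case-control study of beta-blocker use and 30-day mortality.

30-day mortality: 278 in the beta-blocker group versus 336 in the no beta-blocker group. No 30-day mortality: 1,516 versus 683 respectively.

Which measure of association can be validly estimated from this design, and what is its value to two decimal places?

From the description: a = 278, b = 1516, c = 336, d = 683.
This is a case-control study: participants were sampled on outcome status, so risks in the source population cannot be estimated directly — relative risk is not valid here. The odds ratio is the appropriate measure.
OR = (a·d)/(b·c) = (278 × 683) / (1516 × 336) = 189874 / 509376 = 0.37276

0.37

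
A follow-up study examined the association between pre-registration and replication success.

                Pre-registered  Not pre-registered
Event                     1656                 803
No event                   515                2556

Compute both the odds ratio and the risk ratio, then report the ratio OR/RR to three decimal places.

Reading the table with exposure as columns: a = 1656 (Pre-registered, case), b = 515 (Pre-registered, non-case), c = 803 (Not pre-registered, case), d = 2556.
OR = (1656·2556)/(515·803) = 4232736/413545 = 10.23525
Risk in exposed = 1656/2171 = 0.76278; risk in unexposed = 803/3359 = 0.23906; RR = 3.19077
OR/RR = 10.23525 / 3.19077 = 3.20777
The outcome is not rare, so the OR lies further from 1 than the RR.

3.208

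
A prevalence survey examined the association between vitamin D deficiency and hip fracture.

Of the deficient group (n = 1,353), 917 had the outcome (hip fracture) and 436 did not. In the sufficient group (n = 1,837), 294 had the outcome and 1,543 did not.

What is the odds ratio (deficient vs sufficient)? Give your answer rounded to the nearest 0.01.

11.04

From the description: a = 917, b = 436, c = 294, d = 1543.
OR = (a·d)/(b·c) = (917 × 1543) / (436 × 294) = 1414931 / 128184 = 11.03828
The odds of hip fracture are about 11.04 times as high in the deficient group.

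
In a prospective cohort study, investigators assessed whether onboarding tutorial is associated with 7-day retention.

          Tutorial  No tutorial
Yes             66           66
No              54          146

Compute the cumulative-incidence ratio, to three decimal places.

1.767

Reading the table with exposure as columns: a = 66 (Tutorial, case), b = 54 (Tutorial, non-case), c = 66 (No tutorial, case), d = 146.
Risk in exposed = 66/120 = 0.55000; risk in unexposed = 66/212 = 0.31132.
RR = 0.55000 / 0.31132 = 1.76667
The risk among the exposed is 1.77 times that among the unexposed.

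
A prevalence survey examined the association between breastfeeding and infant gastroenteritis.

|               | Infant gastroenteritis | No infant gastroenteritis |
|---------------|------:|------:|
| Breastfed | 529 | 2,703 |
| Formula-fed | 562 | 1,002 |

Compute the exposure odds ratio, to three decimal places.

Cells: a = 529, b = 2703, c = 562, d = 1002.
OR = (a·d)/(b·c) = (529 × 1002) / (2703 × 562) = 530058 / 1519086 = 0.34893
Exposure is associated with lower odds of infant gastroenteritis (OR = 0.35 < 1).

0.349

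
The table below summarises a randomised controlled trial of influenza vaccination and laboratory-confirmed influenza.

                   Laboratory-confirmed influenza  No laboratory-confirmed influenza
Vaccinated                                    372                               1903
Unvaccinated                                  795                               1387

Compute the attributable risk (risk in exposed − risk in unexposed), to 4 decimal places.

-0.2008

Cells: a = 372, b = 1903, c = 795, d = 1387.
Risk in exposed = 372/2275 = 0.163516; risk in unexposed = 795/2182 = 0.364345.
Risk difference = 0.163516 − 0.364345 = -0.200828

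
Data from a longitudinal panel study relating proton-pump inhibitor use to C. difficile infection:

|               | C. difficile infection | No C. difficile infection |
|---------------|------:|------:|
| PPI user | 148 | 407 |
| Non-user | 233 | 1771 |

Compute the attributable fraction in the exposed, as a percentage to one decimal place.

Cells: a = 148, b = 407, c = 233, d = 1771.
Risk in exposed = 148/555 = 0.26667; risk in unexposed = 233/2004 = 0.11627.
RR = 0.26667/0.11627 = 2.29356
AR% = (RR − 1)/RR × 100 = (2.29356 − 1)/2.29356 × 100 = 56.3997%

56.4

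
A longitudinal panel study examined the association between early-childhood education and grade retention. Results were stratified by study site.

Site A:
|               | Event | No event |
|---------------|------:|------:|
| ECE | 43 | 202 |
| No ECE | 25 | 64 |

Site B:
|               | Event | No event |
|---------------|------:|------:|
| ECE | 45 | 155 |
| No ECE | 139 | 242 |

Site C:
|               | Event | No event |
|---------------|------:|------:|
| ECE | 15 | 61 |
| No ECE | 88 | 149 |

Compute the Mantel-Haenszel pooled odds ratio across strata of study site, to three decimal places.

0.492

OR_MH = Σ(aᵢdᵢ/nᵢ) / Σ(bᵢcᵢ/nᵢ), where nᵢ is the stratum total.
Stratum 1 (Site A): n = 334; a·d/n = 43·64/334 = 8.2395; b·c/n = 202·25/334 = 15.1198
Stratum 2 (Site B): n = 581; a·d/n = 45·242/581 = 18.7435; b·c/n = 155·139/581 = 37.0826
Stratum 3 (Site C): n = 313; a·d/n = 15·149/313 = 7.1406; b·c/n = 61·88/313 = 17.1502
OR_MH = (8.2395 + 18.7435 + 7.1406) / (15.1198 + 37.0826 + 17.1502) = 34.1236 / 69.3525 = 0.49203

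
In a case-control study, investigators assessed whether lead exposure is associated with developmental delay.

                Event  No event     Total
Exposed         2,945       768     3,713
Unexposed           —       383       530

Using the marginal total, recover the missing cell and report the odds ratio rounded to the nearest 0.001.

The missing cell is in the unexposed row: 530 − 383 = 147.
So a = 2945, b = 768, c = 147, d = 383.
OR = (a·d)/(b·c) = (2945 × 383) / (768 × 147) = 1127935 / 112896 = 9.99092

9.991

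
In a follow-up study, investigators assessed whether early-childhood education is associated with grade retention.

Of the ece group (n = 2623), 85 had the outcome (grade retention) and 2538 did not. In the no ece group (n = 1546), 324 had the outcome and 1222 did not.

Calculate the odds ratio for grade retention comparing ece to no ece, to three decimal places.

0.126

From the description: a = 85, b = 2538, c = 324, d = 1222.
OR = (a·d)/(b·c) = (85 × 1222) / (2538 × 324) = 103870 / 822312 = 0.12631
Exposure is associated with lower odds of grade retention (OR = 0.13 < 1).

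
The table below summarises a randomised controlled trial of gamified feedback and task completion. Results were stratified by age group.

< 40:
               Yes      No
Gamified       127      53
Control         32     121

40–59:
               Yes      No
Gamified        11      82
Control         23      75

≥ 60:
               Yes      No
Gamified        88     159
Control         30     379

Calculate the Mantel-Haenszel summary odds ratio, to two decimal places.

OR_MH = Σ(aᵢdᵢ/nᵢ) / Σ(bᵢcᵢ/nᵢ), where nᵢ is the stratum total.
Stratum 1 (< 40): n = 333; a·d/n = 127·121/333 = 46.1471; b·c/n = 53·32/333 = 5.0931
Stratum 2 (40–59): n = 191; a·d/n = 11·75/191 = 4.3194; b·c/n = 82·23/191 = 9.8743
Stratum 3 (≥ 60): n = 656; a·d/n = 88·379/656 = 50.8415; b·c/n = 159·30/656 = 7.2713
OR_MH = (46.1471 + 4.3194 + 50.8415) / (5.0931 + 9.8743 + 7.2713) = 101.3080 / 22.2388 = 4.55546

4.56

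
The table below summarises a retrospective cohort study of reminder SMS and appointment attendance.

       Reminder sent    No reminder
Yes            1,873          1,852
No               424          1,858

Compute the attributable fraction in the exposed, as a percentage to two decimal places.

38.78

Reading the table with exposure as columns: a = 1873 (Reminder sent, case), b = 424 (Reminder sent, non-case), c = 1852 (No reminder, case), d = 1858.
Risk in exposed = 1873/2297 = 0.81541; risk in unexposed = 1852/3710 = 0.49919.
RR = 0.81541/0.49919 = 1.63346
AR% = (RR − 1)/RR × 100 = (1.63346 − 1)/1.63346 × 100 = 38.7804%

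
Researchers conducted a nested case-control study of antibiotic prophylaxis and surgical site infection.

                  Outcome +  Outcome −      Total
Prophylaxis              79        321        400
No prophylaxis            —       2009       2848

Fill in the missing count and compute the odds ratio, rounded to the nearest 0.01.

0.59

The missing cell is in the unexposed row: 2848 − 2009 = 839.
So a = 79, b = 321, c = 839, d = 2009.
OR = (a·d)/(b·c) = (79 × 2009) / (321 × 839) = 158711 / 269319 = 0.58930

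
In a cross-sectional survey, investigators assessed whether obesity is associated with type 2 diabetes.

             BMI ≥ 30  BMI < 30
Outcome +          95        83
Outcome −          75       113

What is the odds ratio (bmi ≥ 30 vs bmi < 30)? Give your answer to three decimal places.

1.724

Reading the table with exposure as columns: a = 95 (BMI ≥ 30, case), b = 75 (BMI ≥ 30, non-case), c = 83 (BMI < 30, case), d = 113.
OR = (a·d)/(b·c) = (95 × 113) / (75 × 83) = 10735 / 6225 = 1.72450
The odds of type 2 diabetes are about 1.72 times as high in the bmi ≥ 30 group.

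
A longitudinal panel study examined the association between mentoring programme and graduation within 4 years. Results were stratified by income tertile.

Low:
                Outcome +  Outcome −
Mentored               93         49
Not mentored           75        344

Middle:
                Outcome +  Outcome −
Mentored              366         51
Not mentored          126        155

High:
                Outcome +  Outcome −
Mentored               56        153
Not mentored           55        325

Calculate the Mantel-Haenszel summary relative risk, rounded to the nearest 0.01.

RR_MH = Σ(aᵢ·n₀ᵢ/nᵢ) / Σ(cᵢ·n₁ᵢ/nᵢ), with n₁ᵢ = aᵢ+bᵢ (exposed), n₀ᵢ = cᵢ+dᵢ (unexposed), nᵢ = n₁ᵢ+n₀ᵢ.
Stratum 1 (Low): n₁ = 142, n₀ = 419, n = 561; a·n₀/n = 93·419/561 = 69.4599; c·n₁/n = 75·142/561 = 18.9840
Stratum 2 (Middle): n₁ = 417, n₀ = 281, n = 698; a·n₀/n = 366·281/698 = 147.3438; c·n₁/n = 126·417/698 = 75.2751
Stratum 3 (High): n₁ = 209, n₀ = 380, n = 589; a·n₀/n = 56·380/589 = 36.1290; c·n₁/n = 55·209/589 = 19.5161
RR_MH = (69.4599 + 147.3438 + 36.1290) / (18.9840 + 75.2751 + 19.5161) = 252.9328 / 113.7752 = 2.22309

2.22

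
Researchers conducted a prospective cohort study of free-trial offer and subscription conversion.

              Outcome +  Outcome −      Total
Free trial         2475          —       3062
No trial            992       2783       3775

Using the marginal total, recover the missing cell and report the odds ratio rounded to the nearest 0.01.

The missing cell is in the exposed row: 3062 − 2475 = 587.
So a = 2475, b = 587, c = 992, d = 2783.
OR = (a·d)/(b·c) = (2475 × 2783) / (587 × 992) = 6887925 / 582304 = 11.82874

11.83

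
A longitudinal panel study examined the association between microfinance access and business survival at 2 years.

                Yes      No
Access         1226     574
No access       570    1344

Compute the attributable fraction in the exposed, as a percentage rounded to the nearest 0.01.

56.28

Cells: a = 1226, b = 574, c = 570, d = 1344.
Risk in exposed = 1226/1800 = 0.68111; risk in unexposed = 570/1914 = 0.29781.
RR = 0.68111/0.29781 = 2.28710
AR% = (RR − 1)/RR × 100 = (2.28710 − 1)/2.28710 × 100 = 56.2765%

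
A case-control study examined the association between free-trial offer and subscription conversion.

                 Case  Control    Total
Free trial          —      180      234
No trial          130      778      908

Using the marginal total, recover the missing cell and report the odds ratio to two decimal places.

1.80

The missing cell is in the exposed row: 234 − 180 = 54.
So a = 54, b = 180, c = 130, d = 778.
OR = (a·d)/(b·c) = (54 × 778) / (180 × 130) = 42012 / 23400 = 1.79538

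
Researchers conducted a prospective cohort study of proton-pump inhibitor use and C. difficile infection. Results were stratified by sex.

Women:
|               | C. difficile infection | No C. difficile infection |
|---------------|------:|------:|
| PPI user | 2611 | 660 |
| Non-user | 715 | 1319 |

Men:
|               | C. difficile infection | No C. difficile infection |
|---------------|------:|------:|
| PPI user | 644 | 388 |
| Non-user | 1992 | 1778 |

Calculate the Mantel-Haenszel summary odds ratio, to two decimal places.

OR_MH = Σ(aᵢdᵢ/nᵢ) / Σ(bᵢcᵢ/nᵢ), where nᵢ is the stratum total.
Stratum 1 (Women): n = 5305; a·d/n = 2611·1319/5305 = 649.1817; b·c/n = 660·715/5305 = 88.9538
Stratum 2 (Men): n = 4802; a·d/n = 644·1778/4802 = 238.4490; b·c/n = 388·1992/4802 = 160.9529
OR_MH = (649.1817 + 238.4490) / (88.9538 + 160.9529) = 887.6307 / 249.9068 = 3.55185

3.55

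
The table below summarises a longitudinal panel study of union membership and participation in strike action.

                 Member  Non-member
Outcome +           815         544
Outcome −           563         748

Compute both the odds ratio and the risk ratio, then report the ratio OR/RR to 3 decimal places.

Reading the table with exposure as columns: a = 815 (Member, case), b = 563 (Member, non-case), c = 544 (Non-member, case), d = 748.
OR = (815·748)/(563·544) = 609620/306272 = 1.99045
Risk in exposed = 815/1378 = 0.59144; risk in unexposed = 544/1292 = 0.42105; RR = 1.40466
OR/RR = 1.99045 / 1.40466 = 1.41703
The outcome is not rare, so the OR lies further from 1 than the RR.

1.417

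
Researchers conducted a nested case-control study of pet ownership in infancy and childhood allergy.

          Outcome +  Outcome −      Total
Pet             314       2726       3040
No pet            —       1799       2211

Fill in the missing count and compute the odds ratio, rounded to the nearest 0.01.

0.50

The missing cell is in the unexposed row: 2211 − 1799 = 412.
So a = 314, b = 2726, c = 412, d = 1799.
OR = (a·d)/(b·c) = (314 × 1799) / (2726 × 412) = 564886 / 1123112 = 0.50296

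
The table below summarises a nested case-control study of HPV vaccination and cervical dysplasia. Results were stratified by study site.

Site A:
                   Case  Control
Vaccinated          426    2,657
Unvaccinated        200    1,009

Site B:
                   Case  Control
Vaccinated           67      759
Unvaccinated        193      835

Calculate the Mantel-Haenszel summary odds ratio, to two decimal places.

OR_MH = Σ(aᵢdᵢ/nᵢ) / Σ(bᵢcᵢ/nᵢ), where nᵢ is the stratum total.
Stratum 1 (Site A): n = 4292; a·d/n = 426·1009/4292 = 100.1477; b·c/n = 2657·200/4292 = 123.8117
Stratum 2 (Site B): n = 1854; a·d/n = 67·835/1854 = 30.1753; b·c/n = 759·193/1854 = 79.0113
OR_MH = (100.1477 + 30.1753) / (123.8117 + 79.0113) = 130.3230 / 202.8231 = 0.64255

0.64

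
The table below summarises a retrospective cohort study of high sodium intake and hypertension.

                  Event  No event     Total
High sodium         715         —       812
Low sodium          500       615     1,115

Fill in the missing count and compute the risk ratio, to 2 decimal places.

The missing cell is in the exposed row: 812 − 715 = 97.
So a = 715, b = 97, c = 500, d = 615.
RR = [a/(a+b)] / [c/(c+d)] = (715/812) / (500/1115) = 0.88054/0.44843 = 1.96361

1.96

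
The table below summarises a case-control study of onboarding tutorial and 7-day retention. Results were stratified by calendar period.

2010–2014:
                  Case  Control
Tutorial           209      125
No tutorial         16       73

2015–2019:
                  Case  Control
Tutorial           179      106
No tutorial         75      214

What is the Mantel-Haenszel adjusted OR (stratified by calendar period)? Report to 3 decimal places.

5.534

OR_MH = Σ(aᵢdᵢ/nᵢ) / Σ(bᵢcᵢ/nᵢ), where nᵢ is the stratum total.
Stratum 1 (2010–2014): n = 423; a·d/n = 209·73/423 = 36.0686; b·c/n = 125·16/423 = 4.7281
Stratum 2 (2015–2019): n = 574; a·d/n = 179·214/574 = 66.7352; b·c/n = 106·75/574 = 13.8502
OR_MH = (36.0686 + 66.7352) / (4.7281 + 13.8502) = 102.8037 / 18.5783 = 5.53354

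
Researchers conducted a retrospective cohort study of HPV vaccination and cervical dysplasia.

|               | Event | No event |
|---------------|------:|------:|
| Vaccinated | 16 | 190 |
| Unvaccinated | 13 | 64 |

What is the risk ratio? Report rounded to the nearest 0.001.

Cells: a = 16, b = 190, c = 13, d = 64.
Risk in exposed = 16/206 = 0.07767; risk in unexposed = 13/77 = 0.16883.
RR = 0.07767 / 0.16883 = 0.46004
The risk is 54% lower among the exposed than among the unexposed.

0.460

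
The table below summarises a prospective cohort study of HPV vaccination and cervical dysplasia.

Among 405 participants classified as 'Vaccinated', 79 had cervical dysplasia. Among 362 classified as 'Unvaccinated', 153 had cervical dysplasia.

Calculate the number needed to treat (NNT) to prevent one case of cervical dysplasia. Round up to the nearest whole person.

Risk in treated group = 79/405 = 0.19506; risk in control = 153/362 = 0.42265.
Absolute risk reduction = 0.42265 − 0.19506 = 0.22759
NNT = 1 / ARR = 1 / 0.22759 = 4.394 → round up → 5

5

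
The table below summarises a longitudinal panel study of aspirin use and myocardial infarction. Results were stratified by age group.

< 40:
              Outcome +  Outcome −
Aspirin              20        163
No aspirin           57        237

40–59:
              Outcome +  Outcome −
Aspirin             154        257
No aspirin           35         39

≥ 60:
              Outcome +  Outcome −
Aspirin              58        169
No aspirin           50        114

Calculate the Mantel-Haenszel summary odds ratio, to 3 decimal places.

OR_MH = Σ(aᵢdᵢ/nᵢ) / Σ(bᵢcᵢ/nᵢ), where nᵢ is the stratum total.
Stratum 1 (< 40): n = 477; a·d/n = 20·237/477 = 9.9371; b·c/n = 163·57/477 = 19.4780
Stratum 2 (40–59): n = 485; a·d/n = 154·39/485 = 12.3835; b·c/n = 257·35/485 = 18.5464
Stratum 3 (≥ 60): n = 391; a·d/n = 58·114/391 = 16.9105; b·c/n = 169·50/391 = 21.6113
OR_MH = (9.9371 + 12.3835 + 16.9105) / (19.4780 + 18.5464 + 21.6113) = 39.2311 / 59.6356 = 0.65785

0.658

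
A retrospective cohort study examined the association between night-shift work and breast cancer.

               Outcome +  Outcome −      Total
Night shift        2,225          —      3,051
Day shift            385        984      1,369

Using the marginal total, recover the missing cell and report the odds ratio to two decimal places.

6.88

The missing cell is in the exposed row: 3051 − 2225 = 826.
So a = 2225, b = 826, c = 385, d = 984.
OR = (a·d)/(b·c) = (2225 × 984) / (826 × 385) = 2189400 / 318010 = 6.88469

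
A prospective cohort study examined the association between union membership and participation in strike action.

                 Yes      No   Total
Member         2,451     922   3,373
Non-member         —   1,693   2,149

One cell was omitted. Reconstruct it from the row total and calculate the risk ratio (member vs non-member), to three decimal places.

The missing cell is in the unexposed row: 2149 − 1693 = 456.
So a = 2451, b = 922, c = 456, d = 1693.
RR = [a/(a+b)] / [c/(c+d)] = (2451/3373) / (456/2149) = 0.72665/0.21219 = 3.42451

3.425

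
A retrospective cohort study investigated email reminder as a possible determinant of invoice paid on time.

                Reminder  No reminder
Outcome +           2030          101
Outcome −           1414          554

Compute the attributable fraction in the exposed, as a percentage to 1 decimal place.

73.8

Reading the table with exposure as columns: a = 2030 (Reminder, case), b = 1414 (Reminder, non-case), c = 101 (No reminder, case), d = 554.
Risk in exposed = 2030/3444 = 0.58943; risk in unexposed = 101/655 = 0.15420.
RR = 0.58943/0.15420 = 3.82255
AR% = (RR − 1)/RR × 100 = (3.82255 − 1)/3.82255 × 100 = 73.8394%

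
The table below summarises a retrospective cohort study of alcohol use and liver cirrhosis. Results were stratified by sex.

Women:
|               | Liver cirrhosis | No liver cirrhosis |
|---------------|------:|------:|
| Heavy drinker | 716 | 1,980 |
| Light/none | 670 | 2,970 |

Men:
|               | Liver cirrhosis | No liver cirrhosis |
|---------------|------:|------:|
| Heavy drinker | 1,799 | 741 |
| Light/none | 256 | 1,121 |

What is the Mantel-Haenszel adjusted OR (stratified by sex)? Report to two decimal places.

OR_MH = Σ(aᵢdᵢ/nᵢ) / Σ(bᵢcᵢ/nᵢ), where nᵢ is the stratum total.
Stratum 1 (Women): n = 6336; a·d/n = 716·2970/6336 = 335.6250; b·c/n = 1980·670/6336 = 209.3750
Stratum 2 (Men): n = 3917; a·d/n = 1799·1121/3917 = 514.8529; b·c/n = 741·256/3917 = 48.4289
OR_MH = (335.6250 + 514.8529) / (209.3750 + 48.4289) = 850.4779 / 257.8039 = 3.29893

3.30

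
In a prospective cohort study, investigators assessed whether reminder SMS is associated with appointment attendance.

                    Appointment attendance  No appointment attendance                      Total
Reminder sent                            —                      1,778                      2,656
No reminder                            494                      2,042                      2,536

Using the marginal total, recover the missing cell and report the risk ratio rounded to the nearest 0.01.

The missing cell is in the exposed row: 2656 − 1778 = 878.
So a = 878, b = 1778, c = 494, d = 2042.
RR = [a/(a+b)] / [c/(c+d)] = (878/2656) / (494/2536) = 0.33057/0.19479 = 1.69703

1.70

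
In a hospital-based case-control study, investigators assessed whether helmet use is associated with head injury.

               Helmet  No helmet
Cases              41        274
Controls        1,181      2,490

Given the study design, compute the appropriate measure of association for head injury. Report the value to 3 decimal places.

0.315

Reading the table with exposure as columns: a = 41 (Helmet, case), b = 1181 (Helmet, non-case), c = 274 (No helmet, case), d = 2490.
This is a hospital-based case-control study: participants were sampled on outcome status, so risks in the source population cannot be estimated directly — relative risk is not valid here. The odds ratio is the appropriate measure.
OR = (a·d)/(b·c) = (41 × 2490) / (1181 × 274) = 102090 / 323594 = 0.31549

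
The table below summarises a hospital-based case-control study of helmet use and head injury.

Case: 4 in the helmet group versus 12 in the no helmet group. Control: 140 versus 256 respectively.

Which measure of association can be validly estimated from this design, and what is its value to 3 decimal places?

From the description: a = 4, b = 140, c = 12, d = 256.
This is a hospital-based case-control study: participants were sampled on outcome status, so risks in the source population cannot be estimated directly — relative risk is not valid here. The odds ratio is the appropriate measure.
OR = (a·d)/(b·c) = (4 × 256) / (140 × 12) = 1024 / 1680 = 0.60952

0.610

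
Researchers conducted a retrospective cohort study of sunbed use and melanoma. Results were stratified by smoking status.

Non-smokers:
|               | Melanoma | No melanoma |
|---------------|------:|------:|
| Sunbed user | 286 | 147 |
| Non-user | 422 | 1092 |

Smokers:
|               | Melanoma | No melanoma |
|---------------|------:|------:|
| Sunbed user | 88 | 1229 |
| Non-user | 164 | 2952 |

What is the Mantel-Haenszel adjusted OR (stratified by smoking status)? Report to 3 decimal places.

OR_MH = Σ(aᵢdᵢ/nᵢ) / Σ(bᵢcᵢ/nᵢ), where nᵢ is the stratum total.
Stratum 1 (Non-smokers): n = 1947; a·d/n = 286·1092/1947 = 160.4068; b·c/n = 147·422/1947 = 31.8613
Stratum 2 (Smokers): n = 4433; a·d/n = 88·2952/4433 = 58.6005; b·c/n = 1229·164/4433 = 45.4672
OR_MH = (160.4068 + 58.6005) / (31.8613 + 45.4672) = 219.0073 / 77.3285 = 2.83217

2.832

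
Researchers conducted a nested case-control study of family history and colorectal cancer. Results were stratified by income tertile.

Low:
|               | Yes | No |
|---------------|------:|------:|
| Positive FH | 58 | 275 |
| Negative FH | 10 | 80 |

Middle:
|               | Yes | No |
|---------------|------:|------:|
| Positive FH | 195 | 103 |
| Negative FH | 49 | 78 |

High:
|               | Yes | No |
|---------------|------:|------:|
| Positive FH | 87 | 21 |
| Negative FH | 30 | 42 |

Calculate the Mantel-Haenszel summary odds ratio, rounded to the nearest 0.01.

OR_MH = Σ(aᵢdᵢ/nᵢ) / Σ(bᵢcᵢ/nᵢ), where nᵢ is the stratum total.
Stratum 1 (Low): n = 423; a·d/n = 58·80/423 = 10.9693; b·c/n = 275·10/423 = 6.5012
Stratum 2 (Middle): n = 425; a·d/n = 195·78/425 = 35.7882; b·c/n = 103·49/425 = 11.8753
Stratum 3 (High): n = 180; a·d/n = 87·42/180 = 20.3000; b·c/n = 21·30/180 = 3.5000
OR_MH = (10.9693 + 35.7882 + 20.3000) / (6.5012 + 11.8753 + 3.5000) = 67.0575 / 21.8765 = 3.06528

3.07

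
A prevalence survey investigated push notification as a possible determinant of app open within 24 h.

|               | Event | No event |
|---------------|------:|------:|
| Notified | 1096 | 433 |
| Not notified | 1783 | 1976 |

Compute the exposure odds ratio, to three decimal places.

2.805

Cells: a = 1096, b = 433, c = 1783, d = 1976.
OR = (a·d)/(b·c) = (1096 × 1976) / (433 × 1783) = 2165696 / 772039 = 2.80516
The odds of app open within 24 h are about 2.81 times as high in the notified group.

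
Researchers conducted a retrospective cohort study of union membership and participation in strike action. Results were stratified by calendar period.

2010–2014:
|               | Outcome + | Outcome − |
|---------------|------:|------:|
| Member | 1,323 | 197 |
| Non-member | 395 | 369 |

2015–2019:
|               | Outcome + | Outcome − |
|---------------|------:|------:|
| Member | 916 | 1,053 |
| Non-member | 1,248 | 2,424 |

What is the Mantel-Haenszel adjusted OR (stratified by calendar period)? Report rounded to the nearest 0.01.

OR_MH = Σ(aᵢdᵢ/nᵢ) / Σ(bᵢcᵢ/nᵢ), where nᵢ is the stratum total.
Stratum 1 (2010–2014): n = 2284; a·d/n = 1323·369/2284 = 213.7421; b·c/n = 197·395/2284 = 34.0696
Stratum 2 (2015–2019): n = 5641; a·d/n = 916·2424/5641 = 393.6153; b·c/n = 1053·1248/5641 = 232.9629
OR_MH = (213.7421 + 393.6153) / (34.0696 + 232.9629) = 607.3574 / 267.0326 = 2.27447

2.27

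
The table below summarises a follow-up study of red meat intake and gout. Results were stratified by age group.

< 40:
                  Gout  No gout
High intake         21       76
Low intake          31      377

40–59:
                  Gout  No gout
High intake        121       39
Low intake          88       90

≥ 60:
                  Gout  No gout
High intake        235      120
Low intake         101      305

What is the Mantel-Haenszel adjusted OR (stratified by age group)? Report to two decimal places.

OR_MH = Σ(aᵢdᵢ/nᵢ) / Σ(bᵢcᵢ/nᵢ), where nᵢ is the stratum total.
Stratum 1 (< 40): n = 505; a·d/n = 21·377/505 = 15.6772; b·c/n = 76·31/505 = 4.6653
Stratum 2 (40–59): n = 338; a·d/n = 121·90/338 = 32.2189; b·c/n = 39·88/338 = 10.1538
Stratum 3 (≥ 60): n = 761; a·d/n = 235·305/761 = 94.1853; b·c/n = 120·101/761 = 15.9264
OR_MH = (15.6772 + 32.2189 + 94.1853) / (4.6653 + 10.1538 + 15.9264) = 142.0814 / 30.7456 = 4.62120

4.62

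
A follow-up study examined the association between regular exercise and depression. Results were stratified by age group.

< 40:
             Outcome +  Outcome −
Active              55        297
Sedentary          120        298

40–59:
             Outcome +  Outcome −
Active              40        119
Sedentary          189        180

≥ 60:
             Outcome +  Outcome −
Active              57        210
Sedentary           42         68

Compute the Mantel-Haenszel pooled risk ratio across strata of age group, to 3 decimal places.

RR_MH = Σ(aᵢ·n₀ᵢ/nᵢ) / Σ(cᵢ·n₁ᵢ/nᵢ), with n₁ᵢ = aᵢ+bᵢ (exposed), n₀ᵢ = cᵢ+dᵢ (unexposed), nᵢ = n₁ᵢ+n₀ᵢ.
Stratum 1 (< 40): n₁ = 352, n₀ = 418, n = 770; a·n₀/n = 55·418/770 = 29.8571; c·n₁/n = 120·352/770 = 54.8571
Stratum 2 (40–59): n₁ = 159, n₀ = 369, n = 528; a·n₀/n = 40·369/528 = 27.9545; c·n₁/n = 189·159/528 = 56.9148
Stratum 3 (≥ 60): n₁ = 267, n₀ = 110, n = 377; a·n₀/n = 57·110/377 = 16.6313; c·n₁/n = 42·267/377 = 29.7454
RR_MH = (29.8571 + 27.9545 + 16.6313) / (54.8571 + 56.9148 + 29.7454) = 74.4430 / 141.5173 = 0.52603

0.526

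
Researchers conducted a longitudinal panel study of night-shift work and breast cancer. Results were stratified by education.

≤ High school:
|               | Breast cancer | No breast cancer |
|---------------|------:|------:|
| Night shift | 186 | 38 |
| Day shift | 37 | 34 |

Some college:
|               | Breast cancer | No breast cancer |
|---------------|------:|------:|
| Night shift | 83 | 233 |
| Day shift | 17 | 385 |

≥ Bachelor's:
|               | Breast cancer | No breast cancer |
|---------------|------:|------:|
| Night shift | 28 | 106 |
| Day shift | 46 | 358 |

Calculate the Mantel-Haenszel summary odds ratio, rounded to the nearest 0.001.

OR_MH = Σ(aᵢdᵢ/nᵢ) / Σ(bᵢcᵢ/nᵢ), where nᵢ is the stratum total.
Stratum 1 (≤ High school): n = 295; a·d/n = 186·34/295 = 21.4373; b·c/n = 38·37/295 = 4.7661
Stratum 2 (Some college): n = 718; a·d/n = 83·385/718 = 44.5056; b·c/n = 233·17/718 = 5.5167
Stratum 3 (≥ Bachelor's): n = 538; a·d/n = 28·358/538 = 18.6320; b·c/n = 106·46/538 = 9.0632
OR_MH = (21.4373 + 44.5056 + 18.6320) / (4.7661 + 5.5167 + 9.0632) = 84.5748 / 19.3460 = 4.37169

4.372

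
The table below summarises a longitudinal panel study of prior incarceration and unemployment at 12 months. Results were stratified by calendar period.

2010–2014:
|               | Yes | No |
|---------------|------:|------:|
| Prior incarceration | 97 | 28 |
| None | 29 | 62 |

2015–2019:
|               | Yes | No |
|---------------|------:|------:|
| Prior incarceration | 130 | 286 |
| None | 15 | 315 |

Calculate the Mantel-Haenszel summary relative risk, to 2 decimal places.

3.91

RR_MH = Σ(aᵢ·n₀ᵢ/nᵢ) / Σ(cᵢ·n₁ᵢ/nᵢ), with n₁ᵢ = aᵢ+bᵢ (exposed), n₀ᵢ = cᵢ+dᵢ (unexposed), nᵢ = n₁ᵢ+n₀ᵢ.
Stratum 1 (2010–2014): n₁ = 125, n₀ = 91, n = 216; a·n₀/n = 97·91/216 = 40.8657; c·n₁/n = 29·125/216 = 16.7824
Stratum 2 (2015–2019): n₁ = 416, n₀ = 330, n = 746; a·n₀/n = 130·330/746 = 57.5067; c·n₁/n = 15·416/746 = 8.3646
RR_MH = (40.8657 + 57.5067) / (16.7824 + 8.3646) = 98.3724 / 25.1470 = 3.91189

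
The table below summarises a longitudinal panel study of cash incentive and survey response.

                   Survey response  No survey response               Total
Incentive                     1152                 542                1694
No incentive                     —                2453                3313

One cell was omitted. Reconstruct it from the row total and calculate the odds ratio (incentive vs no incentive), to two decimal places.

6.06

The missing cell is in the unexposed row: 3313 − 2453 = 860.
So a = 1152, b = 542, c = 860, d = 2453.
OR = (a·d)/(b·c) = (1152 × 2453) / (542 × 860) = 2825856 / 466120 = 6.06251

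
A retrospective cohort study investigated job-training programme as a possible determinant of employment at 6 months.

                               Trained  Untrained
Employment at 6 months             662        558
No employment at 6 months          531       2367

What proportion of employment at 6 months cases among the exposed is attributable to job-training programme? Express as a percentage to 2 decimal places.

Reading the table with exposure as columns: a = 662 (Trained, case), b = 531 (Trained, non-case), c = 558 (Untrained, case), d = 2367.
Risk in exposed = 662/1193 = 0.55490; risk in unexposed = 558/2925 = 0.19077.
RR = 0.55490/0.19077 = 2.90877
AR% = (RR − 1)/RR × 100 = (2.90877 − 1)/2.90877 × 100 = 65.6212%

65.62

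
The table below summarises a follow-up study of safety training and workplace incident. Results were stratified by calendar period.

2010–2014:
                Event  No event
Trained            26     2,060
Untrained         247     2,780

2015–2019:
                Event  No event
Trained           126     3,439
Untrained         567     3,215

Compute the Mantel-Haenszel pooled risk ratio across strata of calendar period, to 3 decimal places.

0.213

RR_MH = Σ(aᵢ·n₀ᵢ/nᵢ) / Σ(cᵢ·n₁ᵢ/nᵢ), with n₁ᵢ = aᵢ+bᵢ (exposed), n₀ᵢ = cᵢ+dᵢ (unexposed), nᵢ = n₁ᵢ+n₀ᵢ.
Stratum 1 (2010–2014): n₁ = 2086, n₀ = 3027, n = 5113; a·n₀/n = 26·3027/5113 = 15.3925; c·n₁/n = 247·2086/5113 = 100.7710
Stratum 2 (2015–2019): n₁ = 3565, n₀ = 3782, n = 7347; a·n₀/n = 126·3782/7347 = 64.8608; c·n₁/n = 567·3565/7347 = 275.1266
RR_MH = (15.3925 + 64.8608) / (100.7710 + 275.1266) = 80.2533 / 375.8976 = 0.21350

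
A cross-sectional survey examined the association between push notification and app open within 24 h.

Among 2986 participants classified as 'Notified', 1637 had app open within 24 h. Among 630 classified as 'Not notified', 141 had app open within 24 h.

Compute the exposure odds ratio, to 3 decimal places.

From the description: a = 1637, b = 1349, c = 141, d = 489.
OR = (a·d)/(b·c) = (1637 × 489) / (1349 × 141) = 800493 / 190209 = 4.20849
The odds of app open within 24 h are about 4.21 times as high in the notified group.

4.208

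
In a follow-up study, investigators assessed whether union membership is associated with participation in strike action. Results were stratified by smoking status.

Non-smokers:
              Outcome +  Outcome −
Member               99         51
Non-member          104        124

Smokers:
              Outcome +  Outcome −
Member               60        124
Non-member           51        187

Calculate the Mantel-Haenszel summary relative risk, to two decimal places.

1.47

RR_MH = Σ(aᵢ·n₀ᵢ/nᵢ) / Σ(cᵢ·n₁ᵢ/nᵢ), with n₁ᵢ = aᵢ+bᵢ (exposed), n₀ᵢ = cᵢ+dᵢ (unexposed), nᵢ = n₁ᵢ+n₀ᵢ.
Stratum 1 (Non-smokers): n₁ = 150, n₀ = 228, n = 378; a·n₀/n = 99·228/378 = 59.7143; c·n₁/n = 104·150/378 = 41.2698
Stratum 2 (Smokers): n₁ = 184, n₀ = 238, n = 422; a·n₀/n = 60·238/422 = 33.8389; c·n₁/n = 51·184/422 = 22.2370
RR_MH = (59.7143 + 33.8389) / (41.2698 + 22.2370) = 93.5531 / 63.5068 = 1.47312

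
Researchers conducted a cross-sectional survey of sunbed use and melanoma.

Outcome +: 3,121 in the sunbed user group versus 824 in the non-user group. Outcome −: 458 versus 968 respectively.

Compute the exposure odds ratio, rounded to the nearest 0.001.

8.005

From the description: a = 3121, b = 458, c = 824, d = 968.
OR = (a·d)/(b·c) = (3121 × 968) / (458 × 824) = 3021128 / 377392 = 8.00528
The odds of melanoma are about 8.01 times as high in the sunbed user group.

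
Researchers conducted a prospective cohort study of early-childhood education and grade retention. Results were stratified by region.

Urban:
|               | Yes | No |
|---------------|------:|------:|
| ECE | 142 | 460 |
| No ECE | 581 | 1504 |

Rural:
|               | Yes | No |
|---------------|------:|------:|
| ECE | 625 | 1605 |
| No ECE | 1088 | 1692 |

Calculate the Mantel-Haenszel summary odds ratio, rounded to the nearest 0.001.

0.649

OR_MH = Σ(aᵢdᵢ/nᵢ) / Σ(bᵢcᵢ/nᵢ), where nᵢ is the stratum total.
Stratum 1 (Urban): n = 2687; a·d/n = 142·1504/2687 = 79.4820; b·c/n = 460·581/2687 = 99.4641
Stratum 2 (Rural): n = 5010; a·d/n = 625·1692/5010 = 211.0778; b·c/n = 1605·1088/5010 = 348.5509
OR_MH = (79.4820 + 211.0778) / (99.4641 + 348.5509) = 290.5598 / 448.0150 = 0.64855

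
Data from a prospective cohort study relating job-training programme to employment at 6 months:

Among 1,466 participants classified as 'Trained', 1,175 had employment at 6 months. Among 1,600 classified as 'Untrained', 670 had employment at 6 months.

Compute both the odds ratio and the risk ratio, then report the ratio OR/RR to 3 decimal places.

From the description: a = 1175, b = 291, c = 670, d = 930.
OR = (1175·930)/(291·670) = 1092750/194970 = 5.60471
Risk in exposed = 1175/1466 = 0.80150; risk in unexposed = 670/1600 = 0.41875; RR = 1.91403
OR/RR = 5.60471 / 1.91403 = 2.92822
The outcome is not rare, so the OR lies further from 1 than the RR.

2.928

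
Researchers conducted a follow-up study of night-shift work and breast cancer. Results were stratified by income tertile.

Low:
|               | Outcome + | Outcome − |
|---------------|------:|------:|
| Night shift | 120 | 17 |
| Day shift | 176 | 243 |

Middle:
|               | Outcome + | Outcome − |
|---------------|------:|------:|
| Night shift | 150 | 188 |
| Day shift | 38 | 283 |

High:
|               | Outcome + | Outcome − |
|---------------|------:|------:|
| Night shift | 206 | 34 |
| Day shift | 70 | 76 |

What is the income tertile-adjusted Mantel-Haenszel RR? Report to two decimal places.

RR_MH = Σ(aᵢ·n₀ᵢ/nᵢ) / Σ(cᵢ·n₁ᵢ/nᵢ), with n₁ᵢ = aᵢ+bᵢ (exposed), n₀ᵢ = cᵢ+dᵢ (unexposed), nᵢ = n₁ᵢ+n₀ᵢ.
Stratum 1 (Low): n₁ = 137, n₀ = 419, n = 556; a·n₀/n = 120·419/556 = 90.4317; c·n₁/n = 176·137/556 = 43.3669
Stratum 2 (Middle): n₁ = 338, n₀ = 321, n = 659; a·n₀/n = 150·321/659 = 73.0653; c·n₁/n = 38·338/659 = 19.4901
Stratum 3 (High): n₁ = 240, n₀ = 146, n = 386; a·n₀/n = 206·146/386 = 77.9171; c·n₁/n = 70·240/386 = 43.5233
RR_MH = (90.4317 + 73.0653 + 77.9171) / (43.3669 + 19.4901 + 43.5233) = 241.4140 / 106.3804 = 2.26935

2.27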